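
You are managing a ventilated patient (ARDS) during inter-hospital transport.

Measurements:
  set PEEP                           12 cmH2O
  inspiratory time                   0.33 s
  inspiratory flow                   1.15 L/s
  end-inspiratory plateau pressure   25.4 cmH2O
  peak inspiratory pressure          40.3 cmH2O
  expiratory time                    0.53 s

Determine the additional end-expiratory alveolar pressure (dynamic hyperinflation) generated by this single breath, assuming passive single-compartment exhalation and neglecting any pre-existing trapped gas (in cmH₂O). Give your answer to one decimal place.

3.2

Vt = flow × Ti = 1.15 L/s × 0.33 s × 1000 mL/L = 379.5 mL.
R = (PIP − Pplat)/V̇ = (40.3 − 25.4) / 1.15 = 14.9/1.15 = 12.957 cmH2O·s/L.
C = Vt/(Pplat − PEEP) = 379.5 / (25.4 − 12) = 379.5/13.4 = 28.321 mL/cmH2O.
τ = R × C = 12.957 × 0.02832 L/cmH2O = 0.3669 s.
Fraction remaining = e^(−Te/τ) = e^(−0.53/0.3669) = 0.2359; trapped volume = 379.5 × 0.2359 = 89.524 mL.
Additional alveolar pressure from trapping ≈ V_trapped / C = 89.524 / 28.321 = 3.161 cmH2O.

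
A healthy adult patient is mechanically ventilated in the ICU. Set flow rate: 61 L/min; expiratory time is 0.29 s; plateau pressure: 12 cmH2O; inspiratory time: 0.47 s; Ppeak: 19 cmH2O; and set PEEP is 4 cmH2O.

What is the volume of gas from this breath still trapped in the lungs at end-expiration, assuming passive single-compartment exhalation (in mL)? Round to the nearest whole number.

Flow: 61 L/min ÷ 60 = 1.0167 L/s.
Vt = flow × Ti = 1.0167 L/s × 0.47 s × 1000 mL/L = 477.85 mL.
R = (PIP − Pplat)/V̇ = (19 − 12) / 1.0167 = 7.0/1.0167 = 6.885 cmH2O·s/L.
C = Vt/(Pplat − PEEP) = 477.85 / (12 − 4) = 477.85/8.0 = 59.731 mL/cmH2O.
τ = R × C = 6.885 × 0.05973 L/cmH2O = 0.4112 s.
Fraction remaining = e^(−Te/τ) = e^(−0.29/0.4112) = 0.494.
Trapped volume = 477.85 × 0.494 = 236.06 mL.

236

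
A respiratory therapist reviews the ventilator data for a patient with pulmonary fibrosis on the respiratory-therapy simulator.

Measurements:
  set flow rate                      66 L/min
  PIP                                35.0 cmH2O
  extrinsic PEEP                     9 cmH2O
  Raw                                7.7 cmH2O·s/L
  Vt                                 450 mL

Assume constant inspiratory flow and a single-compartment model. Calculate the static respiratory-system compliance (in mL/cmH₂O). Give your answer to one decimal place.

Flow: 66 L/min ÷ 60 = 1.1 L/s.
Equation of motion (constant flow): PIP = Vt/C + R·V̇ + PEEP.
Vt/C = PIP − R·V̇ − PEEP = 35.0 − 7.7×1.1 − 9 = 35.0 − 8.47 − 9 = 17.53 cmH2O.
C = Vt / 17.53 = 450 / 17.53 = 25.67 mL/cmH2O.

25.7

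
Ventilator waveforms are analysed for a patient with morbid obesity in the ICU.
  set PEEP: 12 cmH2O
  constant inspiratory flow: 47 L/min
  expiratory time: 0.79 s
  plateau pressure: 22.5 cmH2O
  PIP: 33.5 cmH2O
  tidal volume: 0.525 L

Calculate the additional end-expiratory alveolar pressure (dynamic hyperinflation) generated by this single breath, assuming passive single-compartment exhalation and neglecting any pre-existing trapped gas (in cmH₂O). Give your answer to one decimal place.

3.4

Flow: 47 L/min ÷ 60 = 0.7833 L/s.
R = (PIP − Pplat)/V̇ = (33.5 − 22.5) / 0.7833 = 11.0/0.7833 = 14.043 cmH2O·s/L.
C = Vt/(Pplat − PEEP) = 525.0 / (22.5 − 12) = 525.0/10.5 = 50.0 mL/cmH2O.
τ = R × C = 14.043 × 0.05 L/cmH2O = 0.7022 s.
Fraction remaining = e^(−Te/τ) = e^(−0.79/0.7022) = 0.3246; trapped volume = 525.0 × 0.3246 = 170.42 mL.
Additional alveolar pressure from trapping ≈ V_trapped / C = 170.42 / 50.0 = 3.408 cmH2O.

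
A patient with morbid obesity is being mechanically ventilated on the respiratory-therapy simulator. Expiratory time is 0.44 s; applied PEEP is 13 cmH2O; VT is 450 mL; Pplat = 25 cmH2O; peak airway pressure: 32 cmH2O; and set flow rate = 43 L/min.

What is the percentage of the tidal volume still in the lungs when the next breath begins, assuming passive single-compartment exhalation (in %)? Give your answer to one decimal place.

30.1

Flow: 43 L/min ÷ 60 = 0.7167 L/s.
R = (PIP − Pplat)/V̇ = (32 − 25) / 0.7167 = 7.0/0.7167 = 9.767 cmH2O·s/L.
C = Vt/(Pplat − PEEP) = 450.0 / (25 − 13) = 450.0/12.0 = 37.5 mL/cmH2O.
τ = R × C = 9.767 × 0.0375 L/cmH2O = 0.3663 s.
Fraction remaining at end-expiration = e^(−Te/τ) = e^(−0.44/0.3663) = 0.3008 → 30.08%.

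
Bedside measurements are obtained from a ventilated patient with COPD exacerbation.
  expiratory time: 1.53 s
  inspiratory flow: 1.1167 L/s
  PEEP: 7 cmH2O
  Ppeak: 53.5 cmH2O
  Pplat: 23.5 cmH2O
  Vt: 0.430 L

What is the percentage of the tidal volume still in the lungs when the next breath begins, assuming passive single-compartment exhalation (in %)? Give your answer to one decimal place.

R = (PIP − Pplat)/V̇ = (53.5 − 23.5) / 1.1167 = 30.0/1.1167 = 26.865 cmH2O·s/L.
C = Vt/(Pplat − PEEP) = 430.0 / (23.5 − 7) = 430.0/16.5 = 26.061 mL/cmH2O.
τ = R × C = 26.865 × 0.02606 L/cmH2O = 0.7001 s.
Fraction remaining at end-expiration = e^(−Te/τ) = e^(−1.53/0.7001) = 0.1124 → 11.24%.

11.2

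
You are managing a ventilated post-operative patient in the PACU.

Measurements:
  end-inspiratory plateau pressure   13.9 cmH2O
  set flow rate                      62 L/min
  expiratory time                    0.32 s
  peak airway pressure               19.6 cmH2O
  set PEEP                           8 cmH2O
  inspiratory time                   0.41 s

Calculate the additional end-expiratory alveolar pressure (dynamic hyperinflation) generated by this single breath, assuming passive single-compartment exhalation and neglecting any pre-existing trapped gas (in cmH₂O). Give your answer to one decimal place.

2.6

Flow: 62 L/min ÷ 60 = 1.0333 L/s.
Vt = flow × Ti = 1.0333 L/s × 0.41 s × 1000 mL/L = 423.65 mL.
R = (PIP − Pplat)/V̇ = (19.6 − 13.9) / 1.0333 = 5.7/1.0333 = 5.516 cmH2O·s/L.
C = Vt/(Pplat − PEEP) = 423.65 / (13.9 − 8) = 423.65/5.9 = 71.805 mL/cmH2O.
τ = R × C = 5.516 × 0.07181 L/cmH2O = 0.3961 s.
Fraction remaining = e^(−Te/τ) = e^(−0.32/0.3961) = 0.4458; trapped volume = 423.65 × 0.4458 = 188.86 mL.
Additional alveolar pressure from trapping ≈ V_trapped / C = 188.86 / 71.805 = 2.63 cmH2O.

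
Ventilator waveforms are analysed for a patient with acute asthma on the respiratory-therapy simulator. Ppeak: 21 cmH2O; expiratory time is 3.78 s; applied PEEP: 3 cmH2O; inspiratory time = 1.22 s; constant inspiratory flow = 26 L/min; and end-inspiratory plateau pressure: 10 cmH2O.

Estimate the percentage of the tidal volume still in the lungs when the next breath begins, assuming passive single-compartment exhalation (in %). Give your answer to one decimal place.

13.9

Flow: 26 L/min ÷ 60 = 0.4333 L/s.
Vt = flow × Ti = 0.4333 L/s × 1.22 s × 1000 mL/L = 528.63 mL.
R = (PIP − Pplat)/V̇ = (21 − 10) / 0.4333 = 11.0/0.4333 = 25.387 cmH2O·s/L.
C = Vt/(Pplat − PEEP) = 528.63 / (10 − 3) = 528.63/7.0 = 75.519 mL/cmH2O.
τ = R × C = 25.387 × 0.07552 L/cmH2O = 1.917 s.
Fraction remaining at end-expiration = e^(−Te/τ) = e^(−3.78/1.917) = 0.1392 → 13.92%.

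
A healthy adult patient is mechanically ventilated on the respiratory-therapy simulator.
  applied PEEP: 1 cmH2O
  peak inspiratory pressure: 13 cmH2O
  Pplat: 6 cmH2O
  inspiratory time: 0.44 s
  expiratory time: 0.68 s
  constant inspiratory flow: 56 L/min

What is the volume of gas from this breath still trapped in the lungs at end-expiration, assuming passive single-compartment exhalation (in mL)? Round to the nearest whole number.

136

Flow: 56 L/min ÷ 60 = 0.9333 L/s.
Vt = flow × Ti = 0.9333 L/s × 0.44 s × 1000 mL/L = 410.65 mL.
R = (PIP − Pplat)/V̇ = (13 − 6) / 0.9333 = 7.0/0.9333 = 7.5 cmH2O·s/L.
C = Vt/(Pplat − PEEP) = 410.65 / (6 − 1) = 410.65/5.0 = 82.13 mL/cmH2O.
τ = R × C = 7.5 × 0.08213 L/cmH2O = 0.616 s.
Fraction remaining = e^(−Te/τ) = e^(−0.68/0.616) = 0.3316.
Trapped volume = 410.65 × 0.3316 = 136.17 mL.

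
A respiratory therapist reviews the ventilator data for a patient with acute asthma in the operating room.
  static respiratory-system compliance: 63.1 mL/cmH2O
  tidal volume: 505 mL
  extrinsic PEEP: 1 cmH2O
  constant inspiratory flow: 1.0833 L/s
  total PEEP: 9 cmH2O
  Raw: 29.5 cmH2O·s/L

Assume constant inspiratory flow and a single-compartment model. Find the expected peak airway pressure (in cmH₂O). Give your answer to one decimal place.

Total PEEP = 9 cmH2O (set 1 + intrinsic 8); this is the baseline alveolar pressure.
Equation of motion (constant flow): PIP = Vt/C + R·V̇ + PEEP.
PIP = 505/63.1 + 29.5×1.0833 + 9 = 8.003 + 31.957 + 9 = 48.96 cmH2O.

49.0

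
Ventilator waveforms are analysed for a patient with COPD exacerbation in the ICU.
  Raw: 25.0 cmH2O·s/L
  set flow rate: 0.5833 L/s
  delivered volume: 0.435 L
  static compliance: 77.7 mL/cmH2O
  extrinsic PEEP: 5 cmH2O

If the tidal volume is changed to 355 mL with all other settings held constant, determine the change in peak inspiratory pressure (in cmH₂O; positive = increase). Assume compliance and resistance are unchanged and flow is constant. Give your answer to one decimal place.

-1.0

PIP = Vt/C + R·V̇ + PEEP (constant-flow equation of motion).
Only the elastic term changes: ΔPIP = ΔVt / C = (355 − 435) / 77.7 = -1.03 cmH2O.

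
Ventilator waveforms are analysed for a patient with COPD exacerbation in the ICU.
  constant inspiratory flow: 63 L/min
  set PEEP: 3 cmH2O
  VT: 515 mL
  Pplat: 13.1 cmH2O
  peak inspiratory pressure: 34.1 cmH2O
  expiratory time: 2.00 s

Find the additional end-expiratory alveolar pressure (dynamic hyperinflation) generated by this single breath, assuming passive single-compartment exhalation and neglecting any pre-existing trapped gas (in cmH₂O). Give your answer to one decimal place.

Flow: 63 L/min ÷ 60 = 1.05 L/s.
R = (PIP − Pplat)/V̇ = (34.1 − 13.1) / 1.05 = 21.0/1.05 = 20.0 cmH2O·s/L.
C = Vt/(Pplat − PEEP) = 515.0 / (13.1 − 3) = 515.0/10.1 = 50.99 mL/cmH2O.
τ = R × C = 20.0 × 0.05099 L/cmH2O = 1.02 s.
Fraction remaining = e^(−Te/τ) = e^(−2.00/1.02) = 0.1407; trapped volume = 515.0 × 0.1407 = 72.461 mL.
Additional alveolar pressure from trapping ≈ V_trapped / C = 72.461 / 50.99 = 1.421 cmH2O.

1.4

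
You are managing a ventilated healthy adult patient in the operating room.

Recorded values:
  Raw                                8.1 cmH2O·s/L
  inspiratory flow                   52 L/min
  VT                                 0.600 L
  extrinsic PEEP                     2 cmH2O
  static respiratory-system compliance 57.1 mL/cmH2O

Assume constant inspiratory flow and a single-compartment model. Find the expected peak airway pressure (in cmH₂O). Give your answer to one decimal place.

Flow: 52 L/min ÷ 60 = 0.8667 L/s.
Equation of motion (constant flow): PIP = Vt/C + R·V̇ + PEEP.
PIP = 600/57.1 + 8.1×0.8667 + 2 = 10.508 + 7.02 + 2 = 19.528 cmH2O.

19.5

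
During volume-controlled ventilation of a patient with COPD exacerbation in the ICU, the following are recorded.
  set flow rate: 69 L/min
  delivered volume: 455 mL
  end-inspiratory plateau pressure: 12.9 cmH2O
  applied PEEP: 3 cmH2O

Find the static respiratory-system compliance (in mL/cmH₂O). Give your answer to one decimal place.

Cstat = Vt / (Pplat − PEEP) = 455 / (12.9 − 3) = 455 / 9.9 = 45.96 mL/cmH2O.

46.0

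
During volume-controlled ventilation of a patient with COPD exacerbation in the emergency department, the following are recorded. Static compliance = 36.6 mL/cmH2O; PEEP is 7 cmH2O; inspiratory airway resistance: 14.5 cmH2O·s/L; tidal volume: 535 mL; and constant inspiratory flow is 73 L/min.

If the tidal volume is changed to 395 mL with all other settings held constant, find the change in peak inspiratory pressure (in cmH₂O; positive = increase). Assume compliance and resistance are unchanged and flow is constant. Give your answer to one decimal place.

PIP = Vt/C + R·V̇ + PEEP (constant-flow equation of motion).
Only the elastic term changes: ΔPIP = ΔVt / C = (395 − 535) / 36.6 = -3.825 cmH2O.

-3.8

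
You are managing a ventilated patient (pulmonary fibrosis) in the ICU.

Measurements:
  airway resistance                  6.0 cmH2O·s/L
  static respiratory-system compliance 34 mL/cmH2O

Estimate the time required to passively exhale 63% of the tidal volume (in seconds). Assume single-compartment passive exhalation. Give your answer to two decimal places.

τ = R × C = 6.0 × 34 mL/cmH2O = 6.0 × 0.034 L/cmH2O = 0.204 s.
Exhaled fraction f = 1 − e^(−t/τ) → t = −τ·ln(1 − f) = −0.204·ln(0.37) = 0.2028 s.

0.20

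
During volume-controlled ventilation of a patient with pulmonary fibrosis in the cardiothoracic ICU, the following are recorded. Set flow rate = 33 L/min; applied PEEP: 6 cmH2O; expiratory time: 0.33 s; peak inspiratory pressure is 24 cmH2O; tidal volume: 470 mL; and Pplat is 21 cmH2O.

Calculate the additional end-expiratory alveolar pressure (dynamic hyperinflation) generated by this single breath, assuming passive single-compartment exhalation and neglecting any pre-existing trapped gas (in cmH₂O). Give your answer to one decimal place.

2.2

Flow: 33 L/min ÷ 60 = 0.55 L/s.
R = (PIP − Pplat)/V̇ = (24 − 21) / 0.55 = 3.0/0.55 = 5.455 cmH2O·s/L.
C = Vt/(Pplat − PEEP) = 470.0 / (21 − 6) = 470.0/15.0 = 31.333 mL/cmH2O.
τ = R × C = 5.455 × 0.03133 L/cmH2O = 0.1709 s.
Fraction remaining = e^(−Te/τ) = e^(−0.33/0.1709) = 0.145; trapped volume = 470.0 × 0.145 = 68.15 mL.
Additional alveolar pressure from trapping ≈ V_trapped / C = 68.15 / 31.333 = 2.175 cmH2O.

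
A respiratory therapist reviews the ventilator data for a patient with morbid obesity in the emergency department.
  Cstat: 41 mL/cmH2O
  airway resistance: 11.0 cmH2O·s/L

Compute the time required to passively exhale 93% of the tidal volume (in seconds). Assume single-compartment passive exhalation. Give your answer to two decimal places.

τ = R × C = 11.0 × 41 mL/cmH2O = 11.0 × 0.041 L/cmH2O = 0.451 s.
Exhaled fraction f = 1 − e^(−t/τ) → t = −τ·ln(1 − f) = −0.451·ln(0.07) = 1.199 s.

1.20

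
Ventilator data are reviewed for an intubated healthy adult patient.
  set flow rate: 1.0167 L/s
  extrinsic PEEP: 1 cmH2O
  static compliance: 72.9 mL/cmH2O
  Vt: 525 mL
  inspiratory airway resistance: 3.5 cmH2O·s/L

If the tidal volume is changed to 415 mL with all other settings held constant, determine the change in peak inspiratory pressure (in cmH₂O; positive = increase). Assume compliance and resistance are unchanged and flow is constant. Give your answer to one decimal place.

-1.5

PIP = Vt/C + R·V̇ + PEEP (constant-flow equation of motion).
Only the elastic term changes: ΔPIP = ΔVt / C = (415 − 525) / 72.9 = -1.509 cmH2O.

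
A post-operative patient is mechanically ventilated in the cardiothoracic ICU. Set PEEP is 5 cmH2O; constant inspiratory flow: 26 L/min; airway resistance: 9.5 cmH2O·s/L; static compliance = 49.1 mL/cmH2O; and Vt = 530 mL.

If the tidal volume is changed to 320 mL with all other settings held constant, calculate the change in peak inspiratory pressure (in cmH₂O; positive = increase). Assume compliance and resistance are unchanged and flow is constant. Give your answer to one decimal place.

PIP = Vt/C + R·V̇ + PEEP (constant-flow equation of motion).
Only the elastic term changes: ΔPIP = ΔVt / C = (320 − 530) / 49.1 = -4.277 cmH2O.

-4.3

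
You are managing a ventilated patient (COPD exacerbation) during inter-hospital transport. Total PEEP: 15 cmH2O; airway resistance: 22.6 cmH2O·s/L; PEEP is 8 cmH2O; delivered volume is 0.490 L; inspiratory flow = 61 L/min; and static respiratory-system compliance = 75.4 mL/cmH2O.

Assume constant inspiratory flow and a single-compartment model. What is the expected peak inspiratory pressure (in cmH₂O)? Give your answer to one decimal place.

Flow: 61 L/min ÷ 60 = 1.0167 L/s.
Total PEEP = 15 cmH2O (set 8 + intrinsic 7); this is the baseline alveolar pressure.
Equation of motion (constant flow): PIP = Vt/C + R·V̇ + PEEP.
PIP = 490/75.4 + 22.6×1.0167 + 15 = 6.499 + 22.977 + 15 = 44.476 cmH2O.

44.5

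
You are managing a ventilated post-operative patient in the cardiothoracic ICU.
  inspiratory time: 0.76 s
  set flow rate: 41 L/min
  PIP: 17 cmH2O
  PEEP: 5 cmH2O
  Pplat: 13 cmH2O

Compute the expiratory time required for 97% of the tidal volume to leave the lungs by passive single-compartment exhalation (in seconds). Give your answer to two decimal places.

1.33

Flow: 41 L/min ÷ 60 = 0.6833 L/s.
Vt = flow × Ti = 0.6833 L/s × 0.76 s × 1000 mL/L = 519.31 mL.
R = (PIP − Pplat)/V̇ = (17 − 13) / 0.6833 = 4.0/0.6833 = 5.854 cmH2O·s/L.
C = Vt/(Pplat − PEEP) = 519.31 / (13 − 5) = 519.31/8.0 = 64.914 mL/cmH2O.
τ = R × C = 5.854 × 0.06491 L/cmH2O = 0.38 s.
t = −τ·ln(1 − 0.97) = −0.38·ln(0.03) = 1.332 s.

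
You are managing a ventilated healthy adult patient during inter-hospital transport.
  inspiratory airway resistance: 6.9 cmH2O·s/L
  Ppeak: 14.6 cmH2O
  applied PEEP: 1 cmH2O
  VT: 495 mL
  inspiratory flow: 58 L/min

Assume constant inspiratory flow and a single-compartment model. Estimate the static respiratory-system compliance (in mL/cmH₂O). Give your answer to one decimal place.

Flow: 58 L/min ÷ 60 = 0.9667 L/s.
Equation of motion (constant flow): PIP = Vt/C + R·V̇ + PEEP.
Vt/C = PIP − R·V̇ − PEEP = 14.6 − 6.9×0.9667 − 1 = 14.6 − 6.67 − 1 = 6.93 cmH2O.
C = Vt / 6.93 = 495 / 6.93 = 71.429 mL/cmH2O.

71.4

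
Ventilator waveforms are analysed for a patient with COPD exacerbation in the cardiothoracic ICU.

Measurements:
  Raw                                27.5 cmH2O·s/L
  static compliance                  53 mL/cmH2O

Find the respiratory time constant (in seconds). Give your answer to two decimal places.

1.46

τ = R × C = 27.5 × 53 mL/cmH2O = 27.5 × 0.053 L/cmH2O = 1.458 s.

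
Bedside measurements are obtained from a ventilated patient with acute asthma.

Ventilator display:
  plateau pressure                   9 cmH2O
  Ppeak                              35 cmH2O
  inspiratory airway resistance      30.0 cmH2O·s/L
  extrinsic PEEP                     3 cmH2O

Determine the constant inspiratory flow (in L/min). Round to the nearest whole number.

52

flow = (PIP − Pplat) / Raw = (35 − 9) / 30.0 = 0.8667 L/s × 60 = 52.002 L/min.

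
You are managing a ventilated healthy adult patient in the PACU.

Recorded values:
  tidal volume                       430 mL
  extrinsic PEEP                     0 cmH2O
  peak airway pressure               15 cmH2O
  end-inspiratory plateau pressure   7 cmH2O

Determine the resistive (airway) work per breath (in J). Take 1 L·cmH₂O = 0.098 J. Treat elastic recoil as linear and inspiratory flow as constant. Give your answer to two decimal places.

0.34

With constant inspiratory flow the resistive pressure is constant at PIP − Pplat = 15 − 7 = 8.0 cmH2O, so resistive work = 8.0 × 0.430 = 3.44 L·cmH2O.
× 0.098 J/(L·cmH2O) → 0.3371 J.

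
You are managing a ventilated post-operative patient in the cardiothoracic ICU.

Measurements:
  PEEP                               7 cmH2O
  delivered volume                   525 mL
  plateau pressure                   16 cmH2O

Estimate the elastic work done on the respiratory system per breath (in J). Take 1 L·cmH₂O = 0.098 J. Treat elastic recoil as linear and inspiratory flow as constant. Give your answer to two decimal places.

0.23

Elastic work ≈ ½ × (Pplat − PEEP) × Vt = 0.5 × (16 − 7) × 0.525 L = 0.5 × 9.0 × 0.525 = 2.363 L·cmH2O.
× 0.098 J/(L·cmH2O) → 0.2316 J.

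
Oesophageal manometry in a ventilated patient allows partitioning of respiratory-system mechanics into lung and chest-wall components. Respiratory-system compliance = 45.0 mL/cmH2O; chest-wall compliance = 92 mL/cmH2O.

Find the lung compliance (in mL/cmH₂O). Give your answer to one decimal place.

1/CL = 1/Crs − 1/Ccw.
1/CL = 1/45.0 − 1/92 = 0.01135.
CL = 88.106 mL/cmH2O.

88.1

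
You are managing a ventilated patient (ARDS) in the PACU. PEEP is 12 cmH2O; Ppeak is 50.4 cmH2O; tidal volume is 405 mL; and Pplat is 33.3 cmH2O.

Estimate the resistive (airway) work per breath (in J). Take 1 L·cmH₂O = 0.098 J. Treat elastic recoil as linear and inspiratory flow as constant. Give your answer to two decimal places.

With constant inspiratory flow the resistive pressure is constant at PIP − Pplat = 50.4 − 33.3 = 17.1 cmH2O, so resistive work = 17.1 × 0.405 = 6.926 L·cmH2O.
× 0.098 J/(L·cmH2O) → 0.6787 J.

0.68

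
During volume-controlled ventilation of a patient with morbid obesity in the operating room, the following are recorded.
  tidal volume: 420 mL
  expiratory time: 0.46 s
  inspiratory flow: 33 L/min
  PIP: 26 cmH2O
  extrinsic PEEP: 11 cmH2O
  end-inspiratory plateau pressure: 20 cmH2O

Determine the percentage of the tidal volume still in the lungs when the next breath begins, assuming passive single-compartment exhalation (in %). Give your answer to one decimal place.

40.5

Flow: 33 L/min ÷ 60 = 0.55 L/s.
R = (PIP − Pplat)/V̇ = (26 − 20) / 0.55 = 6.0/0.55 = 10.909 cmH2O·s/L.
C = Vt/(Pplat − PEEP) = 420.0 / (20 − 11) = 420.0/9.0 = 46.667 mL/cmH2O.
τ = R × C = 10.909 × 0.04667 L/cmH2O = 0.5091 s.
Fraction remaining at end-expiration = e^(−Te/τ) = e^(−0.46/0.5091) = 0.4051 → 40.51%.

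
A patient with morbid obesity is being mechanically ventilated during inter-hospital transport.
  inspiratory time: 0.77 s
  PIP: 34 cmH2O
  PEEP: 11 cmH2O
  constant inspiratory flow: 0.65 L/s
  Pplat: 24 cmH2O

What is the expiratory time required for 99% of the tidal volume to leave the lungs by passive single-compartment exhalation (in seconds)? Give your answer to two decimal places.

2.73

Vt = flow × Ti = 0.65 L/s × 0.77 s × 1000 mL/L = 500.5 mL.
R = (PIP − Pplat)/V̇ = (34 − 24) / 0.65 = 10.0/0.65 = 15.385 cmH2O·s/L.
C = Vt/(Pplat − PEEP) = 500.5 / (24 − 11) = 500.5/13.0 = 38.5 mL/cmH2O.
τ = R × C = 15.385 × 0.0385 L/cmH2O = 0.5923 s.
t = −τ·ln(1 − 0.99) = −0.5923·ln(0.01) = 2.728 s.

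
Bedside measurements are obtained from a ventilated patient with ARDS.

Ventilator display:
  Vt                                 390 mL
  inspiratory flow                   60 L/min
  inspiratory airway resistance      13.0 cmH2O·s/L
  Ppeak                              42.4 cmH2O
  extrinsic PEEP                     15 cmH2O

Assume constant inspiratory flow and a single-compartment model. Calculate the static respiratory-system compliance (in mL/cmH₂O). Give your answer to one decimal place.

27.1

Flow: 60 L/min ÷ 60 = 1 L/s.
Equation of motion (constant flow): PIP = Vt/C + R·V̇ + PEEP.
Vt/C = PIP − R·V̇ − PEEP = 42.4 − 13.0×1 − 15 = 42.4 − 13.0 − 15 = 14.4 cmH2O.
C = Vt / 14.4 = 390 / 14.4 = 27.083 mL/cmH2O.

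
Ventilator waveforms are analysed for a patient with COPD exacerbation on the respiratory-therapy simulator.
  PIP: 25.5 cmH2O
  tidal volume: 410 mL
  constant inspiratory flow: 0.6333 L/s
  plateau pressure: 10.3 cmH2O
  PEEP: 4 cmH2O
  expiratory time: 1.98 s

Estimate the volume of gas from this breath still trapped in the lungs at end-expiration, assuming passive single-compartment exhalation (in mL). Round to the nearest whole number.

R = (PIP − Pplat)/V̇ = (25.5 − 10.3) / 0.6333 = 15.2/0.6333 = 24.001 cmH2O·s/L.
C = Vt/(Pplat − PEEP) = 410.0 / (10.3 − 4) = 410.0/6.3 = 65.079 mL/cmH2O.
τ = R × C = 24.001 × 0.06508 L/cmH2O = 1.562 s.
Fraction remaining = e^(−Te/τ) = e^(−1.98/1.562) = 0.2815.
Trapped volume = 410.0 × 0.2815 = 115.42 mL.

115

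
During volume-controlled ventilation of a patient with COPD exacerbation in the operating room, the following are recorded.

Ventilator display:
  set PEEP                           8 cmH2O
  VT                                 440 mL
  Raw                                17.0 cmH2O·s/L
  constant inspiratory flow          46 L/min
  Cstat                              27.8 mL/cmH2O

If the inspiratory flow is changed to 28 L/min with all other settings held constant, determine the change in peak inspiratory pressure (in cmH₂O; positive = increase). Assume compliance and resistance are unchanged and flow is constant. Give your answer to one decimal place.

-5.1

Flow: 46 L/min ÷ 60 = 0.7667 L/s.
New flow: 28 L/min ÷ 60 = 0.4667 L/s.
PIP = Vt/C + R·V̇ + PEEP (constant-flow equation of motion).
Only the resistive term changes: ΔPIP = R × ΔV̇ = 17.0 × (0.4667 − 0.7667) = 17.0 × -0.3 = -5.1 cmH2O.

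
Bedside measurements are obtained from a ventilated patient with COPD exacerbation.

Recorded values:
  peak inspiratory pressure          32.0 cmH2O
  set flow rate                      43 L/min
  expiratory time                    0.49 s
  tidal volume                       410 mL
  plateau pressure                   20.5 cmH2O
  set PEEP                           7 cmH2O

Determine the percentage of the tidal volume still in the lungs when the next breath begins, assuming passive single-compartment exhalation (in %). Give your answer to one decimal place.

36.6

Flow: 43 L/min ÷ 60 = 0.7167 L/s.
R = (PIP − Pplat)/V̇ = (32.0 − 20.5) / 0.7167 = 11.5/0.7167 = 16.046 cmH2O·s/L.
C = Vt/(Pplat − PEEP) = 410.0 / (20.5 − 7) = 410.0/13.5 = 30.37 mL/cmH2O.
τ = R × C = 16.046 × 0.03037 L/cmH2O = 0.4873 s.
Fraction remaining at end-expiration = e^(−Te/τ) = e^(−0.49/0.4873) = 0.3658 → 36.58%.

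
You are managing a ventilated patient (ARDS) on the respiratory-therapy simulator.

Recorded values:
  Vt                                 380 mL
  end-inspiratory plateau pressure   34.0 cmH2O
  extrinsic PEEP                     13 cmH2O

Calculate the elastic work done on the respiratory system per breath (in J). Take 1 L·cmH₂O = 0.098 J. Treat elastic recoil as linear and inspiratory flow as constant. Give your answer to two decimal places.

Elastic work ≈ ½ × (Pplat − PEEP) × Vt = 0.5 × (34.0 − 13) × 0.380 L = 0.5 × 21.0 × 0.380 = 3.99 L·cmH2O.
× 0.098 J/(L·cmH2O) → 0.391 J.

0.39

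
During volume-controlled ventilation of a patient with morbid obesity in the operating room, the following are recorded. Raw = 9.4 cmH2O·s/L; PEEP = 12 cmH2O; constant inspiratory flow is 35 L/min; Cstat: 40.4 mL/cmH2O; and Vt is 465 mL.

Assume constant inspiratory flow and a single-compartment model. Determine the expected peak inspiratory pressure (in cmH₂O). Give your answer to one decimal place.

29.0

Flow: 35 L/min ÷ 60 = 0.5833 L/s.
Equation of motion (constant flow): PIP = Vt/C + R·V̇ + PEEP.
PIP = 465/40.4 + 9.4×0.5833 + 12 = 11.51 + 5.483 + 12 = 28.993 cmH2O.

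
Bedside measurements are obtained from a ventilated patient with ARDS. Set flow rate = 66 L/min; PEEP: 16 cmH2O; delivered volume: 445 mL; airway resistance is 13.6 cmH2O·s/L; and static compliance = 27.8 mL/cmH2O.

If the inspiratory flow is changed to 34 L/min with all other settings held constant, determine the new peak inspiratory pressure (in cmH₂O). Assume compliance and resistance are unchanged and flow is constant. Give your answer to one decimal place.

39.7

Flow: 66 L/min ÷ 60 = 1.1 L/s.
New flow: 34 L/min ÷ 60 = 0.5667 L/s.
PIP = Vt/C + R·V̇ + PEEP (constant-flow equation of motion).
Only the resistive term changes: ΔPIP = R × ΔV̇ = 13.6 × (0.5667 − 1.1) = 13.6 × -0.5333 = -7.253 cmH2O.
Original PIP = 445/27.8 + 13.6×1.1 + 16 = 46.967 cmH2O; new PIP = 46.967 + (-7.253) = 39.714 cmH2O.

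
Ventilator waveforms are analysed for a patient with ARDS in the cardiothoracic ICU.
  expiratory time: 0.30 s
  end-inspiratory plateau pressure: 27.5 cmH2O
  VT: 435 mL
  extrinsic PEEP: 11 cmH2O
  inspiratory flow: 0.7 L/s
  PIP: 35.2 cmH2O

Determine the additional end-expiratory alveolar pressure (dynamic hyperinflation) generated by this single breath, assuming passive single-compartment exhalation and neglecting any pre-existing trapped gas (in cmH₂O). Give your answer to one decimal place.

5.9

R = (PIP − Pplat)/V̇ = (35.2 − 27.5) / 0.7 = 7.7/0.7 = 11.0 cmH2O·s/L.
C = Vt/(Pplat − PEEP) = 435.0 / (27.5 − 11) = 435.0/16.5 = 26.364 mL/cmH2O.
τ = R × C = 11.0 × 0.02636 L/cmH2O = 0.29 s.
Fraction remaining = e^(−Te/τ) = e^(−0.30/0.29) = 0.3554; trapped volume = 435.0 × 0.3554 = 154.6 mL.
Additional alveolar pressure from trapping ≈ V_trapped / C = 154.6 / 26.364 = 5.864 cmH2O.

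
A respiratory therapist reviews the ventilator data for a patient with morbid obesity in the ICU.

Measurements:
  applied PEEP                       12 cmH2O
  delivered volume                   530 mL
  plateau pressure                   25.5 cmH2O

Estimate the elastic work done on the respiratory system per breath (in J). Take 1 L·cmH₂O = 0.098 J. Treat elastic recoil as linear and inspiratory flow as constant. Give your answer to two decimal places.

Elastic work ≈ ½ × (Pplat − PEEP) × Vt = 0.5 × (25.5 − 12) × 0.530 L = 0.5 × 13.5 × 0.530 = 3.578 L·cmH2O.
× 0.098 J/(L·cmH2O) → 0.3506 J.

0.35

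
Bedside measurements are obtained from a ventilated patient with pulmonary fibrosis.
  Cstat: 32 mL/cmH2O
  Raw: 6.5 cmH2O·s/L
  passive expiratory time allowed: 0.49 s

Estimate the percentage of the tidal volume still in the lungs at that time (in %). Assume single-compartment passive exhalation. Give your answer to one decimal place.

τ = R × C = 6.5 × 32 mL/cmH2O = 6.5 × 0.032 L/cmH2O = 0.208 s.
Passive exhalation: V(t)/V₀ = e^(−t/τ) = e^(−0.49/0.208) = 0.09482.
Fraction remaining = 0.09482 → 9.482%.

9.5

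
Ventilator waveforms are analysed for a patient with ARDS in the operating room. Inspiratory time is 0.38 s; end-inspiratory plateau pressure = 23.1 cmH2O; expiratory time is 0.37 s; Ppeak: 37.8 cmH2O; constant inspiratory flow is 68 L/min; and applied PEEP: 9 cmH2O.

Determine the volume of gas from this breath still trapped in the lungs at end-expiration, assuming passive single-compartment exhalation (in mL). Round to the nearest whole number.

Flow: 68 L/min ÷ 60 = 1.1333 L/s.
Vt = flow × Ti = 1.1333 L/s × 0.38 s × 1000 mL/L = 430.65 mL.
R = (PIP − Pplat)/V̇ = (37.8 − 23.1) / 1.1333 = 14.7/1.1333 = 12.971 cmH2O·s/L.
C = Vt/(Pplat − PEEP) = 430.65 / (23.1 − 9) = 430.65/14.1 = 30.543 mL/cmH2O.
τ = R × C = 12.971 × 0.03054 L/cmH2O = 0.3961 s.
Fraction remaining = e^(−Te/τ) = e^(−0.37/0.3961) = 0.3929.
Trapped volume = 430.65 × 0.3929 = 169.2 mL.

169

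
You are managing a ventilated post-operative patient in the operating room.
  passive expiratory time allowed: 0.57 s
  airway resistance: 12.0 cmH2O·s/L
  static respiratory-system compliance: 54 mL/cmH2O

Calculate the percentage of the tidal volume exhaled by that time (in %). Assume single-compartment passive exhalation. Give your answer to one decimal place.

58.5

τ = R × C = 12.0 × 54 mL/cmH2O = 12.0 × 0.054 L/cmH2O = 0.648 s.
Passive exhalation: V(t)/V₀ = e^(−t/τ) = e^(−0.57/0.648) = 0.4149.
Fraction exhaled = 1 − 0.4149 = 0.5851 → 58.51%.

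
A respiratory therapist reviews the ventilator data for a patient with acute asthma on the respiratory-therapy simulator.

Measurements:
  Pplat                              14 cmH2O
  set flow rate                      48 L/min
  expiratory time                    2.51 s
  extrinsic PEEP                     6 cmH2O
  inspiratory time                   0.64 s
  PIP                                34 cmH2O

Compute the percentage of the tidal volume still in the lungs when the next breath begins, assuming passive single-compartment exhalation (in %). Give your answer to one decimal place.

20.8

Flow: 48 L/min ÷ 60 = 0.8 L/s.
Vt = flow × Ti = 0.8 L/s × 0.64 s × 1000 mL/L = 512.0 mL.
R = (PIP − Pplat)/V̇ = (34 − 14) / 0.8 = 20.0/0.8 = 25.0 cmH2O·s/L.
C = Vt/(Pplat − PEEP) = 512.0 / (14 − 6) = 512.0/8.0 = 64.0 mL/cmH2O.
τ = R × C = 25.0 × 0.064 L/cmH2O = 1.6 s.
Fraction remaining at end-expiration = e^(−Te/τ) = e^(−2.51/1.6) = 0.2083 → 20.83%.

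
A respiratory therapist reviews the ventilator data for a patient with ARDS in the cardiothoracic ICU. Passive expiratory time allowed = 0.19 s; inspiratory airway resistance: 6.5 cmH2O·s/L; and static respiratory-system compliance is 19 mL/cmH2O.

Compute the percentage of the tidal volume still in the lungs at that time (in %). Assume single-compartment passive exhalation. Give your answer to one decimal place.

τ = R × C = 6.5 × 19 mL/cmH2O = 6.5 × 0.019 L/cmH2O = 0.1235 s.
Passive exhalation: V(t)/V₀ = e^(−t/τ) = e^(−0.19/0.1235) = 0.2147.
Fraction remaining = 0.2147 → 21.47%.

21.5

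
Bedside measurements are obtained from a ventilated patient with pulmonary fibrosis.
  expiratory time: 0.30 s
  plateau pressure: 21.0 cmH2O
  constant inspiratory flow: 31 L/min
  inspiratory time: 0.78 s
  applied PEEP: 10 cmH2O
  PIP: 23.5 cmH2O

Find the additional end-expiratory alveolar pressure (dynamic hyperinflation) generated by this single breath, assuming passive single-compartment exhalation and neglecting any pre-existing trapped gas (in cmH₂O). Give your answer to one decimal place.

2.0

Flow: 31 L/min ÷ 60 = 0.5167 L/s.
Vt = flow × Ti = 0.5167 L/s × 0.78 s × 1000 mL/L = 403.03 mL.
R = (PIP − Pplat)/V̇ = (23.5 − 21.0) / 0.5167 = 2.5/0.5167 = 4.838 cmH2O·s/L.
C = Vt/(Pplat − PEEP) = 403.03 / (21.0 − 10) = 403.03/11.0 = 36.639 mL/cmH2O.
τ = R × C = 4.838 × 0.03664 L/cmH2O = 0.1773 s.
Fraction remaining = e^(−Te/τ) = e^(−0.30/0.1773) = 0.1841; trapped volume = 403.03 × 0.1841 = 74.198 mL.
Additional alveolar pressure from trapping ≈ V_trapped / C = 74.198 / 36.639 = 2.025 cmH2O.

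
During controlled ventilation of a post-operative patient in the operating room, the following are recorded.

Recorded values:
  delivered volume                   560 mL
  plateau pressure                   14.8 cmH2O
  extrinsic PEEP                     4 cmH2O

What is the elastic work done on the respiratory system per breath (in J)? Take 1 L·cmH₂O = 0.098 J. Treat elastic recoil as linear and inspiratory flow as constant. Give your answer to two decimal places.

0.30

Elastic work ≈ ½ × (Pplat − PEEP) × Vt = 0.5 × (14.8 − 4) × 0.560 L = 0.5 × 10.8 × 0.560 = 3.024 L·cmH2O.
× 0.098 J/(L·cmH2O) → 0.2964 J.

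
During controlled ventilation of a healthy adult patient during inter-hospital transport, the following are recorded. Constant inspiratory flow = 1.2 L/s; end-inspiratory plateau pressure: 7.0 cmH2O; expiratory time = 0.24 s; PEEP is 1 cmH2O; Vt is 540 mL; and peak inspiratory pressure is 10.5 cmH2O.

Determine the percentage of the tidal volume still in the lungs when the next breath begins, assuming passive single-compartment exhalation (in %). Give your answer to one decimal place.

R = (PIP − Pplat)/V̇ = (10.5 − 7.0) / 1.2 = 3.5/1.2 = 2.917 cmH2O·s/L.
C = Vt/(Pplat − PEEP) = 540.0 / (7.0 − 1) = 540.0/6.0 = 90.0 mL/cmH2O.
τ = R × C = 2.917 × 0.09 L/cmH2O = 0.2625 s.
Fraction remaining at end-expiration = e^(−Te/τ) = e^(−0.24/0.2625) = 0.4008 → 40.08%.

40.1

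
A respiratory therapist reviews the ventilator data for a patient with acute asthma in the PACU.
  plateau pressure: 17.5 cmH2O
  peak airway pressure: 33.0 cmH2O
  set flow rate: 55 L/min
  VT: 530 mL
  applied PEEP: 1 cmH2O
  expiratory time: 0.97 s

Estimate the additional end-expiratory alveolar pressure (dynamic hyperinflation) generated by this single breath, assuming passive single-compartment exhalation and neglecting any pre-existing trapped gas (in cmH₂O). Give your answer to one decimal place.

Flow: 55 L/min ÷ 60 = 0.9167 L/s.
R = (PIP − Pplat)/V̇ = (33.0 − 17.5) / 0.9167 = 15.5/0.9167 = 16.908 cmH2O·s/L.
C = Vt/(Pplat − PEEP) = 530.0 / (17.5 − 1) = 530.0/16.5 = 32.121 mL/cmH2O.
τ = R × C = 16.908 × 0.03212 L/cmH2O = 0.5431 s.
Fraction remaining = e^(−Te/τ) = e^(−0.97/0.5431) = 0.1676; trapped volume = 530.0 × 0.1676 = 88.828 mL.
Additional alveolar pressure from trapping ≈ V_trapped / C = 88.828 / 32.121 = 2.765 cmH2O.

2.8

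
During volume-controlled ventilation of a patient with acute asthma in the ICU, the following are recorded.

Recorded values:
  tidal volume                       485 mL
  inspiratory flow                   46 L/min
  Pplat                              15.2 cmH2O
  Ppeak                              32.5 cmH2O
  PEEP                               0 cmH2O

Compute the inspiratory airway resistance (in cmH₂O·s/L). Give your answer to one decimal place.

Flow: 46 L/min ÷ 60 = 0.7667 L/s.
Raw = (PIP − Pplat) / flow = (32.5 − 15.2) / 0.7667 = 17.3 / 0.7667 = 22.564 cmH2O·s/L.

22.6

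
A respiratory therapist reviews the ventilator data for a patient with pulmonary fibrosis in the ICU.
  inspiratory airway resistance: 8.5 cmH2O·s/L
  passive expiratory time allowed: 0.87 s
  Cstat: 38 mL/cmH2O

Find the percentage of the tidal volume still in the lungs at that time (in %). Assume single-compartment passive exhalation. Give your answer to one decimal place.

τ = R × C = 8.5 × 38 mL/cmH2O = 8.5 × 0.038 L/cmH2O = 0.323 s.
Passive exhalation: V(t)/V₀ = e^(−t/τ) = e^(−0.87/0.323) = 0.06764.
Fraction remaining = 0.06764 → 6.764%.

6.8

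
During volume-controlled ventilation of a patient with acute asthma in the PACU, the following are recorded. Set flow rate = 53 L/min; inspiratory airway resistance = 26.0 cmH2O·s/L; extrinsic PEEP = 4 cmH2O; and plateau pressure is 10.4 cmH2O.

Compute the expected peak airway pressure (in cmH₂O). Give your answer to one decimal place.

Flow: 53 L/min ÷ 60 = 0.8833 L/s.
PIP = Pplat + Raw × flow = 10.4 + 26.0 × 0.8833 = 10.4 + 22.966 = 33.366 cmH2O.

33.4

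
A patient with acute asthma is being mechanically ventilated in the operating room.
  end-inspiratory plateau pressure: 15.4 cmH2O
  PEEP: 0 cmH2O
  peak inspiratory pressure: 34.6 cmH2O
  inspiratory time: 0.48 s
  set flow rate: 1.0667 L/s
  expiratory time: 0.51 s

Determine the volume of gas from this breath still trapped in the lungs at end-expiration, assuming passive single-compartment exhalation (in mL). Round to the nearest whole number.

Vt = flow × Ti = 1.0667 L/s × 0.48 s × 1000 mL/L = 512.02 mL.
R = (PIP − Pplat)/V̇ = (34.6 − 15.4) / 1.0667 = 19.2/1.0667 = 17.999 cmH2O·s/L.
C = Vt/(Pplat − PEEP) = 512.02 / (15.4 − 0) = 512.02/15.4 = 33.248 mL/cmH2O.
τ = R × C = 17.999 × 0.03325 L/cmH2O = 0.5985 s.
Fraction remaining = e^(−Te/τ) = e^(−0.51/0.5985) = 0.4265.
Trapped volume = 512.02 × 0.4265 = 218.38 mL.

218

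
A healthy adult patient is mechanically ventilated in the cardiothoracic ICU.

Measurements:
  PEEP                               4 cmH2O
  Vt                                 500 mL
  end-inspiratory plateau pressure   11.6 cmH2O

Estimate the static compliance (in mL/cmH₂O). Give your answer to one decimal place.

Cstat = Vt / (Pplat − PEEP) = 500 / (11.6 − 4) = 500 / 7.6 = 65.789 mL/cmH2O.

65.8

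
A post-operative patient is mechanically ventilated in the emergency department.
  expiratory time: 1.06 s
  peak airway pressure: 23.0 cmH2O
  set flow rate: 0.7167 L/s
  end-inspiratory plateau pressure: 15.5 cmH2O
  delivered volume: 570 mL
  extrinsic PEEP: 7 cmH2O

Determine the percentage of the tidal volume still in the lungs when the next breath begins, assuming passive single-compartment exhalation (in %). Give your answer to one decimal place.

22.1

R = (PIP − Pplat)/V̇ = (23.0 − 15.5) / 0.7167 = 7.5/0.7167 = 10.465 cmH2O·s/L.
C = Vt/(Pplat − PEEP) = 570.0 / (15.5 − 7) = 570.0/8.5 = 67.059 mL/cmH2O.
τ = R × C = 10.465 × 0.06706 L/cmH2O = 0.7018 s.
Fraction remaining at end-expiration = e^(−Te/τ) = e^(−1.06/0.7018) = 0.2208 → 22.08%.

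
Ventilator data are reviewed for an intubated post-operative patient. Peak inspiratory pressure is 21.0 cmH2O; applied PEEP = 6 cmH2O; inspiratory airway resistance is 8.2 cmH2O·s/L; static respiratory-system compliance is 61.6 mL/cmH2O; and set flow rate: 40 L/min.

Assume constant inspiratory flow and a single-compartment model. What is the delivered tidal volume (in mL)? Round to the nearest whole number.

587

Flow: 40 L/min ÷ 60 = 0.6667 L/s.
Equation of motion (constant flow): PIP = Vt/C + R·V̇ + PEEP.
Vt/C = PIP − R·V̇ − PEEP = 21.0 − 5.467 − 6 = 9.533 cmH2O.
Vt = C × 9.533 = 61.6 × 9.533 = 587.23 mL.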